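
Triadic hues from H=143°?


Triadic: equally spaced at 120° intervals
H1 = 143°
H2 = (143 + 120) mod 360 = 263°
H3 = (143 + 240) mod 360 = 23°
Triadic = 143°, 263°, 23°


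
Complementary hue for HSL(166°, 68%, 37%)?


Complement = opposite side of color wheel = hue + 180°
H' = (166 + 180) mod 360 = 346°
S and L unchanged.
= HSL(346°, 68%, 37%)


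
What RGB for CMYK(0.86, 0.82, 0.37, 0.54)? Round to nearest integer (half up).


R = 255 × (1-C) × (1-K) = 255 × 0.14 × 0.46 = 16.422 → 16
G = 255 × (1-M) × (1-K) = 255 × 0.18 × 0.46 = 21.114 → 21
B = 255 × (1-Y) × (1-K) = 255 × 0.63 × 0.46 = 73.899 → 74
= RGB(16, 21, 74)


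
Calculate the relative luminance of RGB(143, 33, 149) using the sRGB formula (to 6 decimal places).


Linearize each channel (sRGB transfer function): c = v/255; c_lin = c/12.92 if c ≤ 0.04045, else ((c+0.055)/1.055)^2.4
  R: 143/255 ≈ 0.560784 > 0.04045 → ((0.560784+0.055)/1.055)^2.4 ≈ 0.274677
  G: 33/255 ≈ 0.129412 > 0.04045 → ((0.129412+0.055)/1.055)^2.4 ≈ 0.015209
  B: 149/255 ≈ 0.584314 > 0.04045 → ((0.584314+0.055)/1.055)^2.4 ≈ 0.300544
R_lin = 0.274677, G_lin = 0.015209, B_lin = 0.300544
L = 0.2126×R + 0.7152×G + 0.0722×B
L = 0.2126×0.274677 + 0.7152×0.015209 + 0.0722×0.300544
L ≈ 0.090973


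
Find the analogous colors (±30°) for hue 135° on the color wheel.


Base hue: 135°
Left analog: (135 - 30) mod 360 = 105°
Right analog: (135 + 30) mod 360 = 165°
Analogous hues = 105° and 165°


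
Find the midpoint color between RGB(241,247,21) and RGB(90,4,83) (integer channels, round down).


Midpoint: each channel = ⌊(C₁+C₂)/2⌋
R: ⌊(241+90)/2⌋ = 165
G: ⌊(247+4)/2⌋ = 125
B: ⌊(21+83)/2⌋ = 52
= RGB(165, 125, 52)


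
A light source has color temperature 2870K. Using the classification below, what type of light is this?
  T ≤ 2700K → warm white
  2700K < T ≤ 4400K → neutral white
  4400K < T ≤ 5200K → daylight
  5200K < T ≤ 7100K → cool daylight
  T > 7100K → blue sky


Temperature: 2870K
2700K < 2870K ≤ 4400K → neutral white
Classification: neutral white


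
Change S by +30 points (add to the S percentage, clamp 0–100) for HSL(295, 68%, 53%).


Original S = 68%
Adjustment = +30 percentage points
New S = 68 + (30) = 98
Clamp to [0, 100] → 98
= HSL(295°, 98%, 53%)


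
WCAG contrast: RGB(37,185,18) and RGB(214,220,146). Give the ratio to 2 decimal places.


Linearize each sRGB channel c=v/255: c/12.92 if c ≤ 0.04045 else ((c+0.055)/1.055)^2.4
L = 0.2126×R_lin + 0.7152×G_lin + 0.0722×B_lin
Color 1 (37,185,18):
  R=37: 37/255≈0.1451 > 0.04045 → ((0.1451+0.055)/1.055)^2.4 ≈ 0.01850
  G=185: 185/255≈0.7255 > 0.04045 → ((0.7255+0.055)/1.055)^2.4 ≈ 0.48515
  B=18: 18/255≈0.0706 > 0.04045 → ((0.0706+0.055)/1.055)^2.4 ≈ 0.00605
  L1 = 0.2126×0.01850 + 0.7152×0.48515 + 0.0722×0.00605 ≈ 0.35135
Color 2 (214,220,146):
  R=214: 214/255≈0.8392 > 0.04045 → ((0.8392+0.055)/1.055)^2.4 ≈ 0.67244
  G=220: 220/255≈0.8627 > 0.04045 → ((0.8627+0.055)/1.055)^2.4 ≈ 0.71569
  B=146: 146/255≈0.5725 > 0.04045 → ((0.5725+0.055)/1.055)^2.4 ≈ 0.28744
  L2 = 0.2126×0.67244 + 0.7152×0.71569 + 0.0722×0.28744 ≈ 0.67558
Lighter = 0.67558, Darker = 0.35135
Ratio = (L_lighter + 0.05) / (L_darker + 0.05)
Ratio = (0.67558 + 0.05) / (0.35135 + 0.05) = 0.72558 / 0.40135 ≈ 1.8078
Ratio ≈ 1.81:1


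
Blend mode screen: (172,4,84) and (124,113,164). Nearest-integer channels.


Screen: C = 255 - (255-A)×(255-B)/255, rounded to nearest integer
R: 255 - (255-172)×(255-124)/255 = 255 - 10873/255 ≈ 255 - 42.639 = 212.361 → 212
G: 255 - (255-4)×(255-113)/255 = 255 - 35642/255 ≈ 255 - 139.773 = 115.227 → 115
B: 255 - (255-84)×(255-164)/255 = 255 - 15561/255 ≈ 255 - 61.024 = 193.976 → 194
= RGB(212, 115, 194)


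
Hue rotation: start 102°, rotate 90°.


New hue = (H + rotation) mod 360
New hue = (102 + 90) mod 360
= 192 mod 360
= 192°


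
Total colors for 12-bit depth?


Colors = 2^bits = 2^12
= 4,096 colors


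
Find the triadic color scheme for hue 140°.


Triadic: equally spaced at 120° intervals
H1 = 140°
H2 = (140 + 120) mod 360 = 260°
H3 = (140 + 240) mod 360 = 20°
Triadic = 140°, 260°, 20°


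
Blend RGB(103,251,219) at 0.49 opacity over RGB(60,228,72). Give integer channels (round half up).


C = α×F + (1-α)×B, with 1-α = 0.51
R: 0.49×103 + 0.51×60 = 50.47 + 30.60 = 81.07 → 81
G: 0.49×251 + 0.51×228 = 122.99 + 116.28 = 239.27 → 239
B: 0.49×219 + 0.51×72 = 107.31 + 36.72 = 144.03 → 144
= RGB(81, 239, 144)


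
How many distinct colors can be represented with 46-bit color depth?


Colors = 2^bits = 2^46
= 70,368,744,177,664 colors


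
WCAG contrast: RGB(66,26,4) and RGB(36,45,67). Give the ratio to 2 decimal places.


Linearize each sRGB channel c=v/255: c/12.92 if c ≤ 0.04045 else ((c+0.055)/1.055)^2.4
L = 0.2126×R_lin + 0.7152×G_lin + 0.0722×B_lin
Color 1 (66,26,4):
  R=66: 66/255≈0.2588 > 0.04045 → ((0.2588+0.055)/1.055)^2.4 ≈ 0.05448
  G=26: 26/255≈0.1020 > 0.04045 → ((0.1020+0.055)/1.055)^2.4 ≈ 0.01033
  B=4: 4/255≈0.0157 ≤ 0.04045 → 0.0157/12.92 ≈ 0.00121
  L1 = 0.2126×0.05448 + 0.7152×0.01033 + 0.0722×0.00121 ≈ 0.01906
Color 2 (36,45,67):
  R=36: 36/255≈0.1412 > 0.04045 → ((0.1412+0.055)/1.055)^2.4 ≈ 0.01764
  G=45: 45/255≈0.1765 > 0.04045 → ((0.1765+0.055)/1.055)^2.4 ≈ 0.02624
  B=67: 67/255≈0.2627 > 0.04045 → ((0.2627+0.055)/1.055)^2.4 ≈ 0.05613
  L2 = 0.2126×0.01764 + 0.7152×0.02624 + 0.0722×0.05613 ≈ 0.02657
Lighter = 0.02657, Darker = 0.01906
Ratio = (L_lighter + 0.05) / (L_darker + 0.05)
Ratio = (0.02657 + 0.05) / (0.01906 + 0.05) = 0.07657 / 0.06906 ≈ 1.1088
Ratio ≈ 1.11:1


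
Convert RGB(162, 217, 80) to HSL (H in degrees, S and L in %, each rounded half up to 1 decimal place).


Normalize: R'=162/255≈0.6353, G'=217/255≈0.8510, B'=80/255≈0.3137
Max=217/255, Min=80/255, Δ=Max-Min=137/255
L = (Max+Min)/2 = (217+80)/510 = 297/510 = 0.58235… → L = 58.2%
L > 0.5 → S = Δ/(2-Max-Min) = 137/(510-217-80) = 137/213 = 0.64319… → S = 64.3%
(the 1/255 factors cancel in S and H, so raw channel differences can be used)
Max is G' → H = 60 × ((B-R)/Δ + 2) = 60 × ((80-162)/137 + 2)
  -82/137 + 2 = -0.5985… + 2 = 1.4014…
  H = 60 × 1.4014… = 84.087…° → H = 84.1°
= HSL(84.1°, 64.3%, 58.2%)


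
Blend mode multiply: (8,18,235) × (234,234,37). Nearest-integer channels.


Multiply: C = A×B/255, rounded to nearest integer
R: 8×234/255 = 1872/255 ≈ 7.341 → 7
G: 18×234/255 = 4212/255 ≈ 16.518 → 17
B: 235×37/255 = 8695/255 ≈ 34.098 → 34
= RGB(7, 17, 34)


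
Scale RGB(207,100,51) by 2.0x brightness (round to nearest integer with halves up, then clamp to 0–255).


Multiply each channel by 2.0, round half up, clamp to [0, 255]
R: 207×2.0 = 414 → clamp → 255
G: 100×2.0 = 200
B: 51×2.0 = 102
= RGB(255, 200, 102)


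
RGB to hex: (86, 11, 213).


R = 86 → 56 (hex)
G = 11 → 0B (hex)
B = 213 → D5 (hex)
Hex = #560BD5


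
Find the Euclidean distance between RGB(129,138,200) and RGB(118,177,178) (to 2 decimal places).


d = √[(R₁-R₂)² + (G₁-G₂)² + (B₁-B₂)²]
d = √[(129-118)² + (138-177)² + (200-178)²]
d = √[121 + 1521 + 484]
d = √2126
d ≈ 46.11


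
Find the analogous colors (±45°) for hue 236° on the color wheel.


Base hue: 236°
Left analog: (236 - 45) mod 360 = 191°
Right analog: (236 + 45) mod 360 = 281°
Analogous hues = 191° and 281°


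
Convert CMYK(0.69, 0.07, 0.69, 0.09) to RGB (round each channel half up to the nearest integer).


R = 255 × (1-C) × (1-K) = 255 × 0.31 × 0.91 = 71.9355 → 72
G = 255 × (1-M) × (1-K) = 255 × 0.93 × 0.91 = 215.8065 → 216
B = 255 × (1-Y) × (1-K) = 255 × 0.31 × 0.91 = 71.9355 → 72
= RGB(72, 216, 72)


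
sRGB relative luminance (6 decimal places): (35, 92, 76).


Linearize each channel (sRGB transfer function): c = v/255; c_lin = c/12.92 if c ≤ 0.04045, else ((c+0.055)/1.055)^2.4
  R: 35/255 ≈ 0.137255 > 0.04045 → ((0.137255+0.055)/1.055)^2.4 ≈ 0.016807
  G: 92/255 ≈ 0.360784 > 0.04045 → ((0.360784+0.055)/1.055)^2.4 ≈ 0.107023
  B: 76/255 ≈ 0.298039 > 0.04045 → ((0.298039+0.055)/1.055)^2.4 ≈ 0.072272
R_lin = 0.016807, G_lin = 0.107023, B_lin = 0.072272
L = 0.2126×R + 0.7152×G + 0.0722×B
L = 0.2126×0.016807 + 0.7152×0.107023 + 0.0722×0.072272
L ≈ 0.085334


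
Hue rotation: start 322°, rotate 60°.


New hue = (H + rotation) mod 360
New hue = (322 + 60) mod 360
= 382 mod 360
= 22°


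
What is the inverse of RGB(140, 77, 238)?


Invert: (255-R, 255-G, 255-B)
R: 255-140 = 115
G: 255-77 = 178
B: 255-238 = 17
= RGB(115, 178, 17)


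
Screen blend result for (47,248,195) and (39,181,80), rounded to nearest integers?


Screen: C = 255 - (255-A)×(255-B)/255, rounded to nearest integer
R: 255 - (255-47)×(255-39)/255 = 255 - 44928/255 ≈ 255 - 176.188 = 78.812 → 79
G: 255 - (255-248)×(255-181)/255 = 255 - 518/255 ≈ 255 - 2.031 = 252.969 → 253
B: 255 - (255-195)×(255-80)/255 = 255 - 10500/255 ≈ 255 - 41.176 = 213.824 → 214
= RGB(79, 253, 214)


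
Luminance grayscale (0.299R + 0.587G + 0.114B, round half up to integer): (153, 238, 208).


Gray = 0.299×R + 0.587×G + 0.114×B
Gray = 0.299×153 + 0.587×238 + 0.114×208
Gray = 45.747 + 139.706 + 23.712
Gray = 209.165 → round half up → 209
Gray = 209


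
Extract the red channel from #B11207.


Color: #B11207
R = B1 = 177
G = 12 = 18
B = 07 = 7
Red = 177


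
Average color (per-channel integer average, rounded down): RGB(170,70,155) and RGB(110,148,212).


Midpoint: each channel = ⌊(C₁+C₂)/2⌋
R: ⌊(170+110)/2⌋ = 140
G: ⌊(70+148)/2⌋ = 109
B: ⌊(155+212)/2⌋ = 183
= RGB(140, 109, 183)


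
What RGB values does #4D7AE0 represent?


4D → 77 (R)
7A → 122 (G)
E0 → 224 (B)
= RGB(77, 122, 224)


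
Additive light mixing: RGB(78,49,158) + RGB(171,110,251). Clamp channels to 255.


Additive: each channel = min(255, C₁+C₂)
R: 78+171 = 249 → 249
G: 49+110 = 159 → 159
B: 158+251 = 409 → 255
= RGB(249, 159, 255)


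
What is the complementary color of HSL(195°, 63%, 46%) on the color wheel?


Complement = opposite side of color wheel = hue + 180°
H' = (195 + 180) mod 360 = 15°
S and L unchanged.
= HSL(15°, 63%, 46%)


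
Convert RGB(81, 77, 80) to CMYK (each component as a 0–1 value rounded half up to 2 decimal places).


R'=81/255≈0.3176, G'=77/255≈0.3020, B'=80/255≈0.3137
K = 1 - max(R',G',B') = 1 - 81/255 = 174/255 = 0.68235… → 0.68
(1-R'-K)/(1-K) simplifies to (max-R)/max with max = 81:
C = (81-81)/81 = 0/81 = 0 → 0.00
M = (81-77)/81 = 4/81 = 0.04938… → 0.05
Y = (81-80)/81 = 1/81 = 0.01234… → 0.01
= CMYK(0.00, 0.05, 0.01, 0.68)


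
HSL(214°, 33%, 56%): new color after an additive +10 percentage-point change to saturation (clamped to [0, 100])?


Original S = 33%
Adjustment = +10 percentage points
New S = 33 + (10) = 43
Clamp to [0, 100] → 43
= HSL(214°, 43%, 56%)


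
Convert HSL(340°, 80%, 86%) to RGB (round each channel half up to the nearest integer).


H=340°, S=0.80, L=0.86
C = (1-|2L-1|)×S = (1-|0.72|)×0.80 = 0.224
H' = H/60 = 340/60 ≈ 5.6667; X = C×(1-|H' mod 2 - 1|) ≈ 0.0747
m = L - C/2 = 0.86 - 0.112 = 0.748
Sector ⌊H'⌋ = 5 → (R',G',B') = (0.224, 0.0, ≈0.0747)
RGB = ((R'+m)×255, (G'+m)×255, (B'+m)×255) = (247.86, 190.74, 209.78)
Round half up → RGB(248, 191, 210)


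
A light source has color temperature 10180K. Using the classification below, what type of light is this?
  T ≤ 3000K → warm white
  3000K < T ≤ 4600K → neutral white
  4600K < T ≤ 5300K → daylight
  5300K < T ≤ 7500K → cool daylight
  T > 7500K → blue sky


Temperature: 10180K
10180K > 7500K → blue sky
Classification: blue sky


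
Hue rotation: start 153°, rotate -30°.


New hue = (H + rotation) mod 360
New hue = (153 -30) mod 360
= 123 mod 360
= 123°


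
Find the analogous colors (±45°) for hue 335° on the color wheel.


Base hue: 335°
Left analog: (335 - 45) mod 360 = 290°
Right analog: (335 + 45) mod 360 = 20°
Analogous hues = 290° and 20°


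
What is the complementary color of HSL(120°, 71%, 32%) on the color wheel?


Complement = opposite side of color wheel = hue + 180°
H' = (120 + 180) mod 360 = 300°
S and L unchanged.
= HSL(300°, 71%, 32%)


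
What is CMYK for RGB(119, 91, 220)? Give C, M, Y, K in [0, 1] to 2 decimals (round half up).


R'=119/255≈0.4667, G'=91/255≈0.3569, B'=220/255≈0.8627
K = 1 - max(R',G',B') = 1 - 220/255 = 35/255 = 0.13725… → 0.14
(1-R'-K)/(1-K) simplifies to (max-R)/max with max = 220:
C = (220-119)/220 = 101/220 = 0.45909… → 0.46
M = (220-91)/220 = 129/220 = 0.58636… → 0.59
Y = (220-220)/220 = 0/220 = 0 → 0.00
= CMYK(0.46, 0.59, 0.00, 0.14)


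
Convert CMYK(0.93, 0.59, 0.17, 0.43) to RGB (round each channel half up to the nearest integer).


R = 255 × (1-C) × (1-K) = 255 × 0.07 × 0.57 = 10.1745 → 10
G = 255 × (1-M) × (1-K) = 255 × 0.41 × 0.57 = 59.5935 → 60
B = 255 × (1-Y) × (1-K) = 255 × 0.83 × 0.57 = 120.6405 → 121
= RGB(10, 60, 121)


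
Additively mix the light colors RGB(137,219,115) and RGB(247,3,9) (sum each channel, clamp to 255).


Additive: each channel = min(255, C₁+C₂)
R: 137+247 = 384 → 255
G: 219+3 = 222 → 222
B: 115+9 = 124 → 124
= RGB(255, 222, 124)


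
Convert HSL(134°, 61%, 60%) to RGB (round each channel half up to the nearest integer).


H=134°, S=0.61, L=0.60
C = (1-|2L-1|)×S = (1-|0.20|)×0.61 = 0.488
H' = H/60 = 134/60 ≈ 2.2333; X = C×(1-|H' mod 2 - 1|) ≈ 0.1139
m = L - C/2 = 0.60 - 0.244 = 0.356
Sector ⌊H'⌋ = 2 → (R',G',B') = (0.0, 0.488, ≈0.1139)
RGB = ((R'+m)×255, (G'+m)×255, (B'+m)×255) = (90.78, 215.22, 119.816)
Round half up → RGB(91, 215, 120)


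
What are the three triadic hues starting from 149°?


Triadic: equally spaced at 120° intervals
H1 = 149°
H2 = (149 + 120) mod 360 = 269°
H3 = (149 + 240) mod 360 = 29°
Triadic = 149°, 269°, 29°


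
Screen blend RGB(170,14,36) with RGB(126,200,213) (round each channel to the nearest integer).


Screen: C = 255 - (255-A)×(255-B)/255, rounded to nearest integer
R: 255 - (255-170)×(255-126)/255 = 255 - 10965/255 ≈ 255 - 43.000 = 212.000 → 212
G: 255 - (255-14)×(255-200)/255 = 255 - 13255/255 ≈ 255 - 51.980 = 203.020 → 203
B: 255 - (255-36)×(255-213)/255 = 255 - 9198/255 ≈ 255 - 36.071 = 218.929 → 219
= RGB(212, 203, 219)


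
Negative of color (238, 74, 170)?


Invert: (255-R, 255-G, 255-B)
R: 255-238 = 17
G: 255-74 = 181
B: 255-170 = 85
= RGB(17, 181, 85)


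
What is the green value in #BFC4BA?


Color: #BFC4BA
R = BF = 191
G = C4 = 196
B = BA = 186
Green = 196


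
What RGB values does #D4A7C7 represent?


D4 → 212 (R)
A7 → 167 (G)
C7 → 199 (B)
= RGB(212, 167, 199)


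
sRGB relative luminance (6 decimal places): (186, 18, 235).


Linearize each channel (sRGB transfer function): c = v/255; c_lin = c/12.92 if c ≤ 0.04045, else ((c+0.055)/1.055)^2.4
  R: 186/255 ≈ 0.729412 > 0.04045 → ((0.729412+0.055)/1.055)^2.4 ≈ 0.491021
  G: 18/255 ≈ 0.070588 > 0.04045 → ((0.070588+0.055)/1.055)^2.4 ≈ 0.006049
  B: 235/255 ≈ 0.921569 > 0.04045 → ((0.921569+0.055)/1.055)^2.4 ≈ 0.830770
R_lin = 0.491021, G_lin = 0.006049, B_lin = 0.830770
L = 0.2126×R + 0.7152×G + 0.0722×B
L = 0.2126×0.491021 + 0.7152×0.006049 + 0.0722×0.830770
L ≈ 0.168699


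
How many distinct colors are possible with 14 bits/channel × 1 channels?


Total bits = 14 bits/channel × 1 channels = 14 bits
Distinct colors = 2^14
= 16,384 colors


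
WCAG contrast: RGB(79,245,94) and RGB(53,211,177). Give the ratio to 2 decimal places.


Linearize each sRGB channel c=v/255: c/12.92 if c ≤ 0.04045 else ((c+0.055)/1.055)^2.4
L = 0.2126×R_lin + 0.7152×G_lin + 0.0722×B_lin
Color 1 (79,245,94):
  R=79: 79/255≈0.3098 > 0.04045 → ((0.3098+0.055)/1.055)^2.4 ≈ 0.07819
  G=245: 245/255≈0.9608 > 0.04045 → ((0.9608+0.055)/1.055)^2.4 ≈ 0.91310
  B=94: 94/255≈0.3686 > 0.04045 → ((0.3686+0.055)/1.055)^2.4 ≈ 0.11193
  L1 = 0.2126×0.07819 + 0.7152×0.91310 + 0.0722×0.11193 ≈ 0.67775
Color 2 (53,211,177):
  R=53: 53/255≈0.2078 > 0.04045 → ((0.2078+0.055)/1.055)^2.4 ≈ 0.03560
  G=211: 211/255≈0.8275 > 0.04045 → ((0.8275+0.055)/1.055)^2.4 ≈ 0.65141
  B=177: 177/255≈0.6941 > 0.04045 → ((0.6941+0.055)/1.055)^2.4 ≈ 0.43966
  L2 = 0.2126×0.03560 + 0.7152×0.65141 + 0.0722×0.43966 ≈ 0.50520
Lighter = 0.67775, Darker = 0.50520
Ratio = (L_lighter + 0.05) / (L_darker + 0.05)
Ratio = (0.67775 + 0.05) / (0.50520 + 0.05) = 0.72775 / 0.55520 ≈ 1.3108
Ratio ≈ 1.31:1


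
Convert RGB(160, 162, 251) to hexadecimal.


R = 160 → A0 (hex)
G = 162 → A2 (hex)
B = 251 → FB (hex)
Hex = #A0A2FB


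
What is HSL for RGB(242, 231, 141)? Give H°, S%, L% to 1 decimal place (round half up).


Normalize: R'=242/255≈0.9490, G'=231/255≈0.9059, B'=141/255≈0.5529
Max=242/255, Min=141/255, Δ=Max-Min=101/255
L = (Max+Min)/2 = (242+141)/510 = 383/510 = 0.75098… → L = 75.1%
L > 0.5 → S = Δ/(2-Max-Min) = 101/(510-242-141) = 101/127 = 0.79527… → S = 79.5%
(the 1/255 factors cancel in S and H, so raw channel differences can be used)
Max is R' → H = 60 × (((G-B)/Δ) mod 6) = 60 × (((231-141)/101) mod 6)
  90/101 = 0.8910…
  H = 60 × 0.8910… = 53.465…° → H = 53.5°
= HSL(53.5°, 79.5%, 75.1%)


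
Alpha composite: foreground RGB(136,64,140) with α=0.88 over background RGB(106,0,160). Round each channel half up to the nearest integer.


C = α×F + (1-α)×B, with 1-α = 0.12
R: 0.88×136 + 0.12×106 = 119.68 + 12.72 = 132.40 → 132
G: 0.88×64 + 0.12×0 = 56.32 + 0.00 = 56.32 → 56
B: 0.88×140 + 0.12×160 = 123.20 + 19.20 = 142.40 → 142
= RGB(132, 56, 142)


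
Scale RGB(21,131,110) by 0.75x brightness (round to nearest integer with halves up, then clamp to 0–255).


Multiply each channel by 0.75, round half up, clamp to [0, 255]
R: 21×0.75 = 15.75 → round → 16
G: 131×0.75 = 98.25 → round → 98
B: 110×0.75 = 82.5 → round → 83
= RGB(16, 98, 83)


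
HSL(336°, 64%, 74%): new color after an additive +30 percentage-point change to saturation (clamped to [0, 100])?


Original S = 64%
Adjustment = +30 percentage points
New S = 64 + (30) = 94
Clamp to [0, 100] → 94
= HSL(336°, 94%, 74%)


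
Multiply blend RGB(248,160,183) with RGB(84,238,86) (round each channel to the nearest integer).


Multiply: C = A×B/255, rounded to nearest integer
R: 248×84/255 = 20832/255 ≈ 81.694 → 82
G: 160×238/255 = 38080/255 ≈ 149.333 → 149
B: 183×86/255 = 15738/255 ≈ 61.718 → 62
= RGB(82, 149, 62)


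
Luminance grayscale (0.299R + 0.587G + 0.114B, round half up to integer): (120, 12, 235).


Gray = 0.299×R + 0.587×G + 0.114×B
Gray = 0.299×120 + 0.587×12 + 0.114×235
Gray = 35.880 + 7.044 + 26.790
Gray = 69.714 → round half up → 70
Gray = 70


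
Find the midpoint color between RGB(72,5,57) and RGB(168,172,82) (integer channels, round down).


Midpoint: each channel = ⌊(C₁+C₂)/2⌋
R: ⌊(72+168)/2⌋ = 120
G: ⌊(5+172)/2⌋ = 88
B: ⌊(57+82)/2⌋ = 69
= RGB(120, 88, 69)


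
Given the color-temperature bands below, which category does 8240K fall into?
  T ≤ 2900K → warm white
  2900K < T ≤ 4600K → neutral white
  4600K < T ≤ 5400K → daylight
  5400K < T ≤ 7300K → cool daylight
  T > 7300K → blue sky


Temperature: 8240K
8240K > 7300K → blue sky
Classification: blue sky


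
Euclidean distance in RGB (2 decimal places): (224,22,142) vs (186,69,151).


d = √[(R₁-R₂)² + (G₁-G₂)² + (B₁-B₂)²]
d = √[(224-186)² + (22-69)² + (142-151)²]
d = √[1444 + 2209 + 81]
d = √3734
d ≈ 61.11


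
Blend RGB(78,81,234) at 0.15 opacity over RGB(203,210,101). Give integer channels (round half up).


C = α×F + (1-α)×B, with 1-α = 0.85
R: 0.15×78 + 0.85×203 = 11.70 + 172.55 = 184.25 → 184
G: 0.15×81 + 0.85×210 = 12.15 + 178.50 = 190.65 → 191
B: 0.15×234 + 0.85×101 = 35.10 + 85.85 = 120.95 → 121
= RGB(184, 191, 121)


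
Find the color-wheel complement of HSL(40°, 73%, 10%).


Complement = opposite side of color wheel = hue + 180°
H' = (40 + 180) mod 360 = 220°
S and L unchanged.
= HSL(220°, 73%, 10%)


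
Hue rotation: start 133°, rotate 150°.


New hue = (H + rotation) mod 360
New hue = (133 + 150) mod 360
= 283 mod 360
= 283°


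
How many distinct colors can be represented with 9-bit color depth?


Colors = 2^bits = 2^9
= 512 colors


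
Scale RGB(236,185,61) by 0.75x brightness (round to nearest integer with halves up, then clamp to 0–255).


Multiply each channel by 0.75, round half up, clamp to [0, 255]
R: 236×0.75 = 177
G: 185×0.75 = 138.75 → round → 139
B: 61×0.75 = 45.75 → round → 46
= RGB(177, 139, 46)


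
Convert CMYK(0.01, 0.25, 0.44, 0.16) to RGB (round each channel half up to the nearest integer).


R = 255 × (1-C) × (1-K) = 255 × 0.99 × 0.84 = 212.058 → 212
G = 255 × (1-M) × (1-K) = 255 × 0.75 × 0.84 = 160.65 → 161
B = 255 × (1-Y) × (1-K) = 255 × 0.56 × 0.84 = 119.952 → 120
= RGB(212, 161, 120)


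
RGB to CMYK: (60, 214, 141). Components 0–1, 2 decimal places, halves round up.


R'=60/255≈0.2353, G'=214/255≈0.8392, B'=141/255≈0.5529
K = 1 - max(R',G',B') = 1 - 214/255 = 41/255 = 0.16078… → 0.16
(1-R'-K)/(1-K) simplifies to (max-R)/max with max = 214:
C = (214-60)/214 = 154/214 = 0.71962… → 0.72
M = (214-214)/214 = 0/214 = 0 → 0.00
Y = (214-141)/214 = 73/214 = 0.34112… → 0.34
= CMYK(0.72, 0.00, 0.34, 0.16)


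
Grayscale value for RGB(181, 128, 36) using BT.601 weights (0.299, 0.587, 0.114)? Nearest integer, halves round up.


Gray = 0.299×R + 0.587×G + 0.114×B
Gray = 0.299×181 + 0.587×128 + 0.114×36
Gray = 54.119 + 75.136 + 4.104
Gray = 133.359 → round half up → 133
Gray = 133


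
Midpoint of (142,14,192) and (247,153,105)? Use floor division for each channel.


Midpoint: each channel = ⌊(C₁+C₂)/2⌋
R: ⌊(142+247)/2⌋ = 194
G: ⌊(14+153)/2⌋ = 83
B: ⌊(192+105)/2⌋ = 148
= RGB(194, 83, 148)


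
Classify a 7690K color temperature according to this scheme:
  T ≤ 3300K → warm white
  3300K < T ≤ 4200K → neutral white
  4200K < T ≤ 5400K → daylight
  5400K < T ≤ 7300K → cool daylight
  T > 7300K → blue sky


Temperature: 7690K
7690K > 7300K → blue sky
Classification: blue sky


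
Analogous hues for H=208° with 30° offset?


Base hue: 208°
Left analog: (208 - 30) mod 360 = 178°
Right analog: (208 + 30) mod 360 = 238°
Analogous hues = 178° and 238°


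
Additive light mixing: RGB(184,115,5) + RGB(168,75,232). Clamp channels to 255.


Additive: each channel = min(255, C₁+C₂)
R: 184+168 = 352 → 255
G: 115+75 = 190 → 190
B: 5+232 = 237 → 237
= RGB(255, 190, 237)


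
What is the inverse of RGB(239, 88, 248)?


Invert: (255-R, 255-G, 255-B)
R: 255-239 = 16
G: 255-88 = 167
B: 255-248 = 7
= RGB(16, 167, 7)


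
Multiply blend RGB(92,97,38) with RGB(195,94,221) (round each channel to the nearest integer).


Multiply: C = A×B/255, rounded to nearest integer
R: 92×195/255 = 17940/255 ≈ 70.353 → 70
G: 97×94/255 = 9118/255 ≈ 35.757 → 36
B: 38×221/255 = 8398/255 ≈ 32.933 → 33
= RGB(70, 36, 33)


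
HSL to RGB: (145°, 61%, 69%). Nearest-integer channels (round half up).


H=145°, S=0.61, L=0.69
C = (1-|2L-1|)×S = (1-|0.38|)×0.61 = 0.3782
H' = H/60 = 145/60 ≈ 2.4167; X = C×(1-|H' mod 2 - 1|) ≈ 0.1576
m = L - C/2 = 0.69 - 0.1891 = 0.5009
Sector ⌊H'⌋ = 2 → (R',G',B') = (0.0, 0.3782, ≈0.1576)
RGB = ((R'+m)×255, (G'+m)×255, (B'+m)×255) = (127.7295, 224.1705, 167.91325)
Round half up → RGB(128, 224, 168)


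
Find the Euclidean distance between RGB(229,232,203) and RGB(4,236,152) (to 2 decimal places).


d = √[(R₁-R₂)² + (G₁-G₂)² + (B₁-B₂)²]
d = √[(229-4)² + (232-236)² + (203-152)²]
d = √[50625 + 16 + 2601]
d = √53242
d ≈ 230.74


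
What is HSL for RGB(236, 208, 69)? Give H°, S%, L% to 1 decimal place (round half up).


Normalize: R'=236/255≈0.9255, G'=208/255≈0.8157, B'=69/255≈0.2706
Max=236/255, Min=69/255, Δ=Max-Min=167/255
L = (Max+Min)/2 = (236+69)/510 = 305/510 = 0.59803… → L = 59.8%
L > 0.5 → S = Δ/(2-Max-Min) = 167/(510-236-69) = 167/205 = 0.81463… → S = 81.5%
(the 1/255 factors cancel in S and H, so raw channel differences can be used)
Max is R' → H = 60 × (((G-B)/Δ) mod 6) = 60 × (((208-69)/167) mod 6)
  139/167 = 0.8323…
  H = 60 × 0.8323… = 49.940…° → H = 49.9°
= HSL(49.9°, 81.5%, 59.8%)


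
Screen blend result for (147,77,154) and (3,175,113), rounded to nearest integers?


Screen: C = 255 - (255-A)×(255-B)/255, rounded to nearest integer
R: 255 - (255-147)×(255-3)/255 = 255 - 27216/255 ≈ 255 - 106.729 = 148.271 → 148
G: 255 - (255-77)×(255-175)/255 = 255 - 14240/255 ≈ 255 - 55.843 = 199.157 → 199
B: 255 - (255-154)×(255-113)/255 = 255 - 14342/255 ≈ 255 - 56.243 = 198.757 → 199
= RGB(148, 199, 199)


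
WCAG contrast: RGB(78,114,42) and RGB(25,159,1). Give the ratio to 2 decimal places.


Linearize each sRGB channel c=v/255: c/12.92 if c ≤ 0.04045 else ((c+0.055)/1.055)^2.4
L = 0.2126×R_lin + 0.7152×G_lin + 0.0722×B_lin
Color 1 (78,114,42):
  R=78: 78/255≈0.3059 > 0.04045 → ((0.3059+0.055)/1.055)^2.4 ≈ 0.07619
  G=114: 114/255≈0.4471 > 0.04045 → ((0.4471+0.055)/1.055)^2.4 ≈ 0.16827
  B=42: 42/255≈0.1647 > 0.04045 → ((0.1647+0.055)/1.055)^2.4 ≈ 0.02315
  L1 = 0.2126×0.07619 + 0.7152×0.16827 + 0.0722×0.02315 ≈ 0.13821
Color 2 (25,159,1):
  R=25: 25/255≈0.0980 > 0.04045 → ((0.0980+0.055)/1.055)^2.4 ≈ 0.00972
  G=159: 159/255≈0.6235 > 0.04045 → ((0.6235+0.055)/1.055)^2.4 ≈ 0.34670
  B=1: 1/255≈0.0039 ≤ 0.04045 → 0.0039/12.92 ≈ 0.00030
  L2 = 0.2126×0.00972 + 0.7152×0.34670 + 0.0722×0.00030 ≈ 0.25005
Lighter = 0.25005, Darker = 0.13821
Ratio = (L_lighter + 0.05) / (L_darker + 0.05)
Ratio = (0.25005 + 0.05) / (0.13821 + 0.05) = 0.30005 / 0.18821 ≈ 1.5942
Ratio ≈ 1.59:1


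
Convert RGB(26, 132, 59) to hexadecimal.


R = 26 → 1A (hex)
G = 132 → 84 (hex)
B = 59 → 3B (hex)
Hex = #1A843B


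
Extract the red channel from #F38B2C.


Color: #F38B2C
R = F3 = 243
G = 8B = 139
B = 2C = 44
Red = 243


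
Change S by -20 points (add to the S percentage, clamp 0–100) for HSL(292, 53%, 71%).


Original S = 53%
Adjustment = -20 percentage points
New S = 53 + (-20) = 33
Clamp to [0, 100] → 33
= HSL(292°, 33%, 71%)


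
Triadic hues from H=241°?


Triadic: equally spaced at 120° intervals
H1 = 241°
H2 = (241 + 120) mod 360 = 1°
H3 = (241 + 240) mod 360 = 121°
Triadic = 241°, 1°, 121°


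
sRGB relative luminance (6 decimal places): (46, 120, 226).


Linearize each channel (sRGB transfer function): c = v/255; c_lin = c/12.92 if c ≤ 0.04045, else ((c+0.055)/1.055)^2.4
  R: 46/255 ≈ 0.180392 > 0.04045 → ((0.180392+0.055)/1.055)^2.4 ≈ 0.027321
  G: 120/255 ≈ 0.470588 > 0.04045 → ((0.470588+0.055)/1.055)^2.4 ≈ 0.187821
  B: 226/255 ≈ 0.886275 > 0.04045 → ((0.886275+0.055)/1.055)^2.4 ≈ 0.760525
R_lin = 0.027321, G_lin = 0.187821, B_lin = 0.760525
L = 0.2126×R + 0.7152×G + 0.0722×B
L = 0.2126×0.027321 + 0.7152×0.187821 + 0.0722×0.760525
L ≈ 0.195048


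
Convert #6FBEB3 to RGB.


6F → 111 (R)
BE → 190 (G)
B3 → 179 (B)
= RGB(111, 190, 179)


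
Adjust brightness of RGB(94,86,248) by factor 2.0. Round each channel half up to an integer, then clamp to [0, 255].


Multiply each channel by 2.0, round half up, clamp to [0, 255]
R: 94×2.0 = 188
G: 86×2.0 = 172
B: 248×2.0 = 496 → clamp → 255
= RGB(188, 172, 255)


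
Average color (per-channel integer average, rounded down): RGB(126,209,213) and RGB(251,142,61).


Midpoint: each channel = ⌊(C₁+C₂)/2⌋
R: ⌊(126+251)/2⌋ = 188
G: ⌊(209+142)/2⌋ = 175
B: ⌊(213+61)/2⌋ = 137
= RGB(188, 175, 137)


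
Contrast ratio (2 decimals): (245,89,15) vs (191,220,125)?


Linearize each sRGB channel c=v/255: c/12.92 if c ≤ 0.04045 else ((c+0.055)/1.055)^2.4
L = 0.2126×R_lin + 0.7152×G_lin + 0.0722×B_lin
Color 1 (245,89,15):
  R=245: 245/255≈0.9608 > 0.04045 → ((0.9608+0.055)/1.055)^2.4 ≈ 0.91310
  G=89: 89/255≈0.3490 > 0.04045 → ((0.3490+0.055)/1.055)^2.4 ≈ 0.09990
  B=15: 15/255≈0.0588 > 0.04045 → ((0.0588+0.055)/1.055)^2.4 ≈ 0.00478
  L1 = 0.2126×0.91310 + 0.7152×0.09990 + 0.0722×0.00478 ≈ 0.26592
Color 2 (191,220,125):
  R=191: 191/255≈0.7490 > 0.04045 → ((0.7490+0.055)/1.055)^2.4 ≈ 0.52100
  G=220: 220/255≈0.8627 > 0.04045 → ((0.8627+0.055)/1.055)^2.4 ≈ 0.71569
  B=125: 125/255≈0.4902 > 0.04045 → ((0.4902+0.055)/1.055)^2.4 ≈ 0.20508
  L2 = 0.2126×0.52100 + 0.7152×0.71569 + 0.0722×0.20508 ≈ 0.63743
Lighter = 0.63743, Darker = 0.26592
Ratio = (L_lighter + 0.05) / (L_darker + 0.05)
Ratio = (0.63743 + 0.05) / (0.26592 + 0.05) = 0.68743 / 0.31592 ≈ 2.1760
Ratio ≈ 2.18:1


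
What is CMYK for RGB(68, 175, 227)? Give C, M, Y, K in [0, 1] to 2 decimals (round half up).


R'=68/255≈0.2667, G'=175/255≈0.6863, B'=227/255≈0.8902
K = 1 - max(R',G',B') = 1 - 227/255 = 28/255 = 0.10980… → 0.11
(1-R'-K)/(1-K) simplifies to (max-R)/max with max = 227:
C = (227-68)/227 = 159/227 = 0.70044… → 0.70
M = (227-175)/227 = 52/227 = 0.22907… → 0.23
Y = (227-227)/227 = 0/227 = 0 → 0.00
= CMYK(0.70, 0.23, 0.00, 0.11)


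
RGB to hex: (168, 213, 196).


R = 168 → A8 (hex)
G = 213 → D5 (hex)
B = 196 → C4 (hex)
Hex = #A8D5C4


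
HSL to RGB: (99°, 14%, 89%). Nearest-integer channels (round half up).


H=99°, S=0.14, L=0.89
C = (1-|2L-1|)×S = (1-|0.78|)×0.14 = 0.0308
H' = H/60 = 99/60 ≈ 1.6500; X = C×(1-|H' mod 2 - 1|) = 0.01078
m = L - C/2 = 0.89 - 0.0154 = 0.8746
Sector ⌊H'⌋ = 1 → (R',G',B') = (0.01078, 0.0308, 0.0)
RGB = ((R'+m)×255, (G'+m)×255, (B'+m)×255) = (225.7719, 230.877, 223.023)
Round half up → RGB(226, 231, 223)


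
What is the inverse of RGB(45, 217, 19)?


Invert: (255-R, 255-G, 255-B)
R: 255-45 = 210
G: 255-217 = 38
B: 255-19 = 236
= RGB(210, 38, 236)


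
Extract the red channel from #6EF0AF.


Color: #6EF0AF
R = 6E = 110
G = F0 = 240
B = AF = 175
Red = 110


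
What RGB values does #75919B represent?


75 → 117 (R)
91 → 145 (G)
9B → 155 (B)
= RGB(117, 145, 155)


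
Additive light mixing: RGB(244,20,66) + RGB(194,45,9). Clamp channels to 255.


Additive: each channel = min(255, C₁+C₂)
R: 244+194 = 438 → 255
G: 20+45 = 65 → 65
B: 66+9 = 75 → 75
= RGB(255, 65, 75)


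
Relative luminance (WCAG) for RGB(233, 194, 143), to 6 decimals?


Linearize each channel (sRGB transfer function): c = v/255; c_lin = c/12.92 if c ≤ 0.04045, else ((c+0.055)/1.055)^2.4
  R: 233/255 ≈ 0.913725 > 0.04045 → ((0.913725+0.055)/1.055)^2.4 ≈ 0.814847
  G: 194/255 ≈ 0.760784 > 0.04045 → ((0.760784+0.055)/1.055)^2.4 ≈ 0.539479
  B: 143/255 ≈ 0.560784 > 0.04045 → ((0.560784+0.055)/1.055)^2.4 ≈ 0.274677
R_lin = 0.814847, G_lin = 0.539479, B_lin = 0.274677
L = 0.2126×R + 0.7152×G + 0.0722×B
L = 0.2126×0.814847 + 0.7152×0.539479 + 0.0722×0.274677
L ≈ 0.578904


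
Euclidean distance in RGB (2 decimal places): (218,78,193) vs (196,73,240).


d = √[(R₁-R₂)² + (G₁-G₂)² + (B₁-B₂)²]
d = √[(218-196)² + (78-73)² + (193-240)²]
d = √[484 + 25 + 2209]
d = √2718
d ≈ 52.13


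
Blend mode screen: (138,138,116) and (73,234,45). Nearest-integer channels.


Screen: C = 255 - (255-A)×(255-B)/255, rounded to nearest integer
R: 255 - (255-138)×(255-73)/255 = 255 - 21294/255 ≈ 255 - 83.506 = 171.494 → 171
G: 255 - (255-138)×(255-234)/255 = 255 - 2457/255 ≈ 255 - 9.635 = 245.365 → 245
B: 255 - (255-116)×(255-45)/255 = 255 - 29190/255 ≈ 255 - 114.471 = 140.529 → 141
= RGB(171, 245, 141)


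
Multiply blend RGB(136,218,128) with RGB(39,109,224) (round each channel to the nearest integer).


Multiply: C = A×B/255, rounded to nearest integer
R: 136×39/255 = 5304/255 ≈ 20.800 → 21
G: 218×109/255 = 23762/255 ≈ 93.184 → 93
B: 128×224/255 = 28672/255 ≈ 112.439 → 112
= RGB(21, 93, 112)


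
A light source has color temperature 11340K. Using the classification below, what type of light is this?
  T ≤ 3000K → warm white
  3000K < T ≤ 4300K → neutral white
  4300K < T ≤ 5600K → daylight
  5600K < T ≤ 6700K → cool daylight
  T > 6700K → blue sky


Temperature: 11340K
11340K > 6700K → blue sky
Classification: blue sky


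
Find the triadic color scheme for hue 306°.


Triadic: equally spaced at 120° intervals
H1 = 306°
H2 = (306 + 120) mod 360 = 66°
H3 = (306 + 240) mod 360 = 186°
Triadic = 306°, 66°, 186°


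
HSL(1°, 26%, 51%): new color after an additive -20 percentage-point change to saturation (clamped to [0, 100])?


Original S = 26%
Adjustment = -20 percentage points
New S = 26 + (-20) = 6
Clamp to [0, 100] → 6
= HSL(1°, 6%, 51%)


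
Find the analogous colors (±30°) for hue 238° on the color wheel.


Base hue: 238°
Left analog: (238 - 30) mod 360 = 208°
Right analog: (238 + 30) mod 360 = 268°
Analogous hues = 208° and 268°


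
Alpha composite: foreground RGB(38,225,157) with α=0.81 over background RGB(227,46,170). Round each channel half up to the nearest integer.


C = α×F + (1-α)×B, with 1-α = 0.19
R: 0.81×38 + 0.19×227 = 30.78 + 43.13 = 73.91 → 74
G: 0.81×225 + 0.19×46 = 182.25 + 8.74 = 190.99 → 191
B: 0.81×157 + 0.19×170 = 127.17 + 32.30 = 159.47 → 159
= RGB(74, 191, 159)


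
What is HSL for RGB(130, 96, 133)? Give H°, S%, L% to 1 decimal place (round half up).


Normalize: R'=130/255≈0.5098, G'=96/255≈0.3765, B'=133/255≈0.5216
Max=133/255, Min=96/255, Δ=Max-Min=37/255
L = (Max+Min)/2 = (133+96)/510 = 229/510 = 0.44901… → L = 44.9%
L ≤ 0.5 → S = Δ/(Max+Min) = 37/(133+96) = 37/229 = 0.16157… → S = 16.2%
(the 1/255 factors cancel in S and H, so raw channel differences can be used)
Max is B' → H = 60 × ((R-G)/Δ + 4) = 60 × ((130-96)/37 + 4)
  34/37 + 4 = 0.9189… + 4 = 4.9189…
  H = 60 × 4.9189… = 295.135…° → H = 295.1°
= HSL(295.1°, 16.2%, 44.9%)


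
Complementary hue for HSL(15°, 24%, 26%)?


Complement = opposite side of color wheel = hue + 180°
H' = (15 + 180) mod 360 = 195°
S and L unchanged.
= HSL(195°, 24%, 26%)


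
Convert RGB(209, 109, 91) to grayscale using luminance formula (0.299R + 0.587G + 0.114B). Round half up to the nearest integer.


Gray = 0.299×R + 0.587×G + 0.114×B
Gray = 0.299×209 + 0.587×109 + 0.114×91
Gray = 62.491 + 63.983 + 10.374
Gray = 136.848 → round half up → 137
Gray = 137


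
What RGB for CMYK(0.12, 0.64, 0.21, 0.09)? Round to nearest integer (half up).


R = 255 × (1-C) × (1-K) = 255 × 0.88 × 0.91 = 204.204 → 204
G = 255 × (1-M) × (1-K) = 255 × 0.36 × 0.91 = 83.538 → 84
B = 255 × (1-Y) × (1-K) = 255 × 0.79 × 0.91 = 183.3195 → 183
= RGB(204, 84, 183)


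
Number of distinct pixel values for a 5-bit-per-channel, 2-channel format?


Total bits = 5 bits/channel × 2 channels = 10 bits
Distinct pixel values = 2^10
= 1,024 pixel values


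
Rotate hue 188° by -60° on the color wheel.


New hue = (H + rotation) mod 360
New hue = (188 -60) mod 360
= 128 mod 360
= 128°


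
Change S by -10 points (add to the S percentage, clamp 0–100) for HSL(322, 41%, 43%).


Original S = 41%
Adjustment = -10 percentage points
New S = 41 + (-10) = 31
Clamp to [0, 100] → 31
= HSL(322°, 31%, 43%)


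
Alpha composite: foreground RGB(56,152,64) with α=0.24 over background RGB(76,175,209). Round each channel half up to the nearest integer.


C = α×F + (1-α)×B, with 1-α = 0.76
R: 0.24×56 + 0.76×76 = 13.44 + 57.76 = 71.20 → 71
G: 0.24×152 + 0.76×175 = 36.48 + 133.00 = 169.48 → 169
B: 0.24×64 + 0.76×209 = 15.36 + 158.84 = 174.20 → 174
= RGB(71, 169, 174)


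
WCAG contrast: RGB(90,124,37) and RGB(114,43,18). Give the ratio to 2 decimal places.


Linearize each sRGB channel c=v/255: c/12.92 if c ≤ 0.04045 else ((c+0.055)/1.055)^2.4
L = 0.2126×R_lin + 0.7152×G_lin + 0.0722×B_lin
Color 1 (90,124,37):
  R=90: 90/255≈0.3529 > 0.04045 → ((0.3529+0.055)/1.055)^2.4 ≈ 0.10224
  G=124: 124/255≈0.4863 > 0.04045 → ((0.4863+0.055)/1.055)^2.4 ≈ 0.20156
  B=37: 37/255≈0.1451 > 0.04045 → ((0.1451+0.055)/1.055)^2.4 ≈ 0.01850
  L1 = 0.2126×0.10224 + 0.7152×0.20156 + 0.0722×0.01850 ≈ 0.16723
Color 2 (114,43,18):
  R=114: 114/255≈0.4471 > 0.04045 → ((0.4471+0.055)/1.055)^2.4 ≈ 0.16827
  G=43: 43/255≈0.1686 > 0.04045 → ((0.1686+0.055)/1.055)^2.4 ≈ 0.02416
  B=18: 18/255≈0.0706 > 0.04045 → ((0.0706+0.055)/1.055)^2.4 ≈ 0.00605
  L2 = 0.2126×0.16827 + 0.7152×0.02416 + 0.0722×0.00605 ≈ 0.05349
Lighter = 0.16723, Darker = 0.05349
Ratio = (L_lighter + 0.05) / (L_darker + 0.05)
Ratio = (0.16723 + 0.05) / (0.05349 + 0.05) = 0.21723 / 0.10349 ≈ 2.0990
Ratio ≈ 2.10:1


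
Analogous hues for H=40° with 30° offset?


Base hue: 40°
Left analog: (40 - 30) mod 360 = 10°
Right analog: (40 + 30) mod 360 = 70°
Analogous hues = 10° and 70°


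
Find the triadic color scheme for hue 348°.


Triadic: equally spaced at 120° intervals
H1 = 348°
H2 = (348 + 120) mod 360 = 108°
H3 = (348 + 240) mod 360 = 228°
Triadic = 348°, 108°, 228°


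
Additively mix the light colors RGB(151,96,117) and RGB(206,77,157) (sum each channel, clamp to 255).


Additive: each channel = min(255, C₁+C₂)
R: 151+206 = 357 → 255
G: 96+77 = 173 → 173
B: 117+157 = 274 → 255
= RGB(255, 173, 255)


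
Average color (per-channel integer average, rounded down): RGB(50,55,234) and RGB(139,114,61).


Midpoint: each channel = ⌊(C₁+C₂)/2⌋
R: ⌊(50+139)/2⌋ = 94
G: ⌊(55+114)/2⌋ = 84
B: ⌊(234+61)/2⌋ = 147
= RGB(94, 84, 147)


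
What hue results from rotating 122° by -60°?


New hue = (H + rotation) mod 360
New hue = (122 -60) mod 360
= 62 mod 360
= 62°


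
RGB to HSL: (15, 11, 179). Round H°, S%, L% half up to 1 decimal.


Normalize: R'=15/255≈0.0588, G'=11/255≈0.0431, B'=179/255≈0.7020
Max=179/255, Min=11/255, Δ=Max-Min=168/255
L = (Max+Min)/2 = (179+11)/510 = 190/510 = 0.37254… → L = 37.3%
L ≤ 0.5 → S = Δ/(Max+Min) = 168/(179+11) = 168/190 = 0.88421… → S = 88.4%
(the 1/255 factors cancel in S and H, so raw channel differences can be used)
Max is B' → H = 60 × ((R-G)/Δ + 4) = 60 × ((15-11)/168 + 4)
  4/168 + 4 = 0.0238… + 4 = 4.0238…
  H = 60 × 4.0238… = 241.428…° → H = 241.4°
= HSL(241.4°, 88.4%, 37.3%)


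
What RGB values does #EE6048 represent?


EE → 238 (R)
60 → 96 (G)
48 → 72 (B)
= RGB(238, 96, 72)


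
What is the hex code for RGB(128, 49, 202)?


R = 128 → 80 (hex)
G = 49 → 31 (hex)
B = 202 → CA (hex)
Hex = #8031CA


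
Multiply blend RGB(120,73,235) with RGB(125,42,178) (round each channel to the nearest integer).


Multiply: C = A×B/255, rounded to nearest integer
R: 120×125/255 = 15000/255 ≈ 58.824 → 59
G: 73×42/255 = 3066/255 ≈ 12.024 → 12
B: 235×178/255 = 41830/255 ≈ 164.039 → 164
= RGB(59, 12, 164)


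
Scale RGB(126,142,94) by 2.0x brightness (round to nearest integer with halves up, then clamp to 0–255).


Multiply each channel by 2.0, round half up, clamp to [0, 255]
R: 126×2.0 = 252
G: 142×2.0 = 284 → clamp → 255
B: 94×2.0 = 188
= RGB(252, 255, 188)


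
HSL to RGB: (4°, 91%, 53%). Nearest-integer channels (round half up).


H=4°, S=0.91, L=0.53
C = (1-|2L-1|)×S = (1-|0.06|)×0.91 = 0.8554
H' = H/60 = 4/60 ≈ 0.0667; X = C×(1-|H' mod 2 - 1|) ≈ 0.0570
m = L - C/2 = 0.53 - 0.4277 = 0.1023
Sector ⌊H'⌋ = 0 → (R',G',B') = (0.8554, ≈0.0570, 0.0)
RGB = ((R'+m)×255, (G'+m)×255, (B'+m)×255) = (244.2135, 40.6283, 26.0865)
Round half up → RGB(244, 41, 26)
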